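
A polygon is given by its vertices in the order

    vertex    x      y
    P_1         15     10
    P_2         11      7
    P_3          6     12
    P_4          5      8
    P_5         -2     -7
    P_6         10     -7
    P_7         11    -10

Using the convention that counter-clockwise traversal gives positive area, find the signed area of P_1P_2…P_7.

Apply the shoelace (surveyor's) formula: 2A = Σ (x_i·y_{i+1} − x_{i+1}·y_i), indices taken mod 7.
P_1→P_2: (15)(7) − (11)(10) = -5
P_2→P_3: (11)(12) − (6)(7) = 90
P_3→P_4: (6)(8) − (5)(12) = -12
P_4→P_5: (5)(-7) − (-2)(8) = -19
P_5→P_6: (-2)(-7) − (10)(-7) = 84
P_6→P_7: (10)(-10) − (11)(-7) = -23
P_7→P_1: (11)(10) − (15)(-10) = 260
Σ = 375
Signed area = Σ/2 = 187.5 (positive ⇒ counter-clockwise traversal).

187.5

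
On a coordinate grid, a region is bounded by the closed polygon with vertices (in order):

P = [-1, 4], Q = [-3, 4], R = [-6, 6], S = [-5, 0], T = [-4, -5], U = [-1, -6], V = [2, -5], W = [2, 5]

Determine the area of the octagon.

Apply the shoelace formula: 2A = Σ (x_i·y_{i+1} − x_{i+1}·y_i), indices taken mod 8.
Cross-terms: 8, 6, 30, 25, 19, 17, 20, 13  ⇒  Σ = 138
Area = |Σ|/2 = 69.

69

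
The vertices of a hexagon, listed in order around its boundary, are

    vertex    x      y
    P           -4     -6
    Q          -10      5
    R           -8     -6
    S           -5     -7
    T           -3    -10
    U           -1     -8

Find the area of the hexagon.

Apply the shoelace (surveyor's) formula: 2A = Σ (x_i·y_{i+1} − x_{i+1}·y_i), indices taken mod 6.
Cross-terms: -80, 100, 26, 29, 14, -26  ⇒  Σ = 63
Area = |Σ|/2 = 31.5.

31.5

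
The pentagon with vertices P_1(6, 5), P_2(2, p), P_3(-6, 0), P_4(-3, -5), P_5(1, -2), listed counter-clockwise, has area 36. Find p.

2

The doubled signed area Σ (x_i y_{i+1} − x_{i+1} y_i) is linear in p.
With p=0 it equals 48; the coefficient of p is 12 (from the two edges through P_2).
So 12·p + 48 = 2·36 = 72 ⇒ p = 2.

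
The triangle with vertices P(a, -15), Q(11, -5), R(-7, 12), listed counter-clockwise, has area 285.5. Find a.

Write out the shoelace sum; only the two edges meeting at P involve a:
2·Area = [((-7)·(-15) − a·12) + (a·(-5) − 11·(-15))] + 97
       = -17·a + 367 = 571
⇒ a = -12.

-12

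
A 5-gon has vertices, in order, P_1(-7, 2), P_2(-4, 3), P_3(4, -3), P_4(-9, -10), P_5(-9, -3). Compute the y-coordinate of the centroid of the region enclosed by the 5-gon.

Apply the shoelace formula. First the cross-terms c_i = x_i·y_{i+1} − x_{i+1}·y_i:
  -13, 0, -67, -63, -39  ⇒  2A = -182, A = -91.
Then Σ (y_i + y_{i+1})·c_i = 1664, so ȳ = 1664 / (6·(-91)) = -64/21.

-64/21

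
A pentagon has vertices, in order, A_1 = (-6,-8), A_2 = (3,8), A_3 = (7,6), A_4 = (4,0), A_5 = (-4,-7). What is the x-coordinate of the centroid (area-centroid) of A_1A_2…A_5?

118/93

Apply the shoelace (surveyor's) formula. First the cross-terms c_i = x_i·y_{i+1} − x_{i+1}·y_i:
  -24, -38, -24, -28, -10  ⇒  2A = -124, A = -62.
Then Σ (x_i + x_{i+1})·c_i = -472, so x̄ = -472 / (6·(-62)) = 118/93.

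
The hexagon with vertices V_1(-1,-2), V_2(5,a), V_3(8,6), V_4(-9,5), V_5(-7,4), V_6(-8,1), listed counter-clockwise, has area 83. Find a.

Write out the shoelace sum; only the two edges meeting at V_2 involve a:
2·Area = [((-1)·a − 5·(-2)) + (5·6 − 8·a)] + 135
       = -9·a + 175 = 166
⇒ a = 1.

1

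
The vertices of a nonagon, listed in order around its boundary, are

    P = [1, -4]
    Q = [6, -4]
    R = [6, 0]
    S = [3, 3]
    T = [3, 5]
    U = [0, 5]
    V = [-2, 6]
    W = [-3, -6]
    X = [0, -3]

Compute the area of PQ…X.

Cross-terms: 20, 24, 18, 6, 15, 10, 30, 9, 3  ⇒  Σ = 135
Area = |Σ|/2 = 67.5.

67.5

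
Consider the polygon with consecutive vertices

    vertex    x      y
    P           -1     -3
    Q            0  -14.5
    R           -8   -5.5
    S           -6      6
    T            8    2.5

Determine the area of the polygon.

133.5

Apply the surveyor's formula: 2A = Σ (x_i·y_{i+1} − x_{i+1}·y_i), indices taken mod 5.
Cross-terms: 14.5, -116, -81, -63, -21.5  ⇒  Σ = -267
Area = |Σ|/2 = 133.5.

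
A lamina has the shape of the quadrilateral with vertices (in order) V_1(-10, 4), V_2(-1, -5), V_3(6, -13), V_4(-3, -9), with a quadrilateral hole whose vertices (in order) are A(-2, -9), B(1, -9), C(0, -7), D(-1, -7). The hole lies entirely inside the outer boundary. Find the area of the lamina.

45

Outer boundary:
Σ = (54) + (43) + (-93) + (-102) = -98
Area = |Σ|/2 = 49.
Hole:
Apply Gauss's area formula: 2A = Σ (x_i·y_{i+1} − x_{i+1}·y_i), indices taken mod 4.
Σ = (27) + (-7) + (-7) + (-5) = 8
Area = |Σ|/2 = 4.
Net area = 49 − 4 = 45.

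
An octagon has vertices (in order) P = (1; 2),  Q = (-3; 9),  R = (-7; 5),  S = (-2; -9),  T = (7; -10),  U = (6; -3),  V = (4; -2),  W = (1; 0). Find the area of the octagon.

131

Apply the shoelace formula: 2A = Σ (x_i·y_{i+1} − x_{i+1}·y_i), indices taken mod 8.
Σ = (15) + (48) + (73) + (83) + (39) + (0) + (2) + (2) = 262
Area = |Σ|/2 = 131.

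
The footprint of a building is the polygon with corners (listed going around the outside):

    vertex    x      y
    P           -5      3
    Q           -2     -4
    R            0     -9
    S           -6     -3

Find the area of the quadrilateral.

Apply Gauss's area formula: 2A = Σ (x_i·y_{i+1} − x_{i+1}·y_i), indices taken mod 4.
Σ = (26) + (18) + (-54) + (-33) = -43
Area = |Σ|/2 = 21.5.

21.5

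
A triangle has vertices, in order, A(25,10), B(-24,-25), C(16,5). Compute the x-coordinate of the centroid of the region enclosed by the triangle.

Apply Gauss's area formula. First the cross-terms c_i = x_i·y_{i+1} − x_{i+1}·y_i:
  -385, 280, 35  ⇒  2A = -70, A = -35.
Then Σ (x_i + x_{i+1})·c_i = -1190, so x̄ = -1190 / (6·(-35)) = 17/3.

17/3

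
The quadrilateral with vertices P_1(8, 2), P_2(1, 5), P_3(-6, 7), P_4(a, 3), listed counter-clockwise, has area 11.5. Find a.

Write out the shoelace sum; only the two edges meeting at P_4 involve a:
2·Area = [((-6)·3 − a·7) + (a·2 − 8·3)] + 75
       = -5·a + 33 = 23
⇒ a = 2.

2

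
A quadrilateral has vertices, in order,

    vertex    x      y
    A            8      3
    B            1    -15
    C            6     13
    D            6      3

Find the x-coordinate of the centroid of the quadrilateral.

Apply the shoelace (surveyor's) formula. First the cross-terms c_i = x_i·y_{i+1} − x_{i+1}·y_i:
  -123, 103, -60, -6  ⇒  2A = -86, A = -43.
Then Σ (x_i + x_{i+1})·c_i = -1190, so x̄ = -1190 / (6·(-43)) = 595/129.

595/129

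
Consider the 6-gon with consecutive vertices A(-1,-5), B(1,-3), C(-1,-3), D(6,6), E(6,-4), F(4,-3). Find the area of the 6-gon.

Apply the surveyor's formula: 2A = Σ (x_i·y_{i+1} − x_{i+1}·y_i), indices taken mod 6.
Σ = (8) + (-6) + (12) + (-60) + (-2) + (-23) = -71
Area = |Σ|/2 = 35.5.

35.5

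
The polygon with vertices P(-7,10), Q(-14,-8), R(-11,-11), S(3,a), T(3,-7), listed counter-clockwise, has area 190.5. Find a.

Write out the shoelace sum; only the two edges meeting at S involve a:
2·Area = [((-11)·a − 3·(-11)) + (3·(-7) − 3·a)] + 243
       = -14·a + 255 = 381
⇒ a = -9.

-9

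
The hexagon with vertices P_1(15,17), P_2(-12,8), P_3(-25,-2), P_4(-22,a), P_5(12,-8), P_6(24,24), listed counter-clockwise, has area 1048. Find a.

-24

The doubled signed area Σ (x_i y_{i+1} − x_{i+1} y_i) is linear in a.
With a=0 it equals 1208; the coefficient of a is -37 (from the two edges through P_4).
So -37·a + 1208 = 2·1048 = 2096 ⇒ a = -24.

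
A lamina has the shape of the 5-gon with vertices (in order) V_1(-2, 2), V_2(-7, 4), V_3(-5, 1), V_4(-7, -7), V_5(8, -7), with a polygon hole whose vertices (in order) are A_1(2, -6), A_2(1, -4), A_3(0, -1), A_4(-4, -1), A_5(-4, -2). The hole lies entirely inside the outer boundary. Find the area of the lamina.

71.5

Outer boundary:
Apply the shoelace (surveyor's) formula: 2A = Σ (x_i·y_{i+1} − x_{i+1}·y_i), indices taken mod 5.
V_1→V_2: (-2)(4) − (-7)(2) = 6
V_2→V_3: (-7)(1) − (-5)(4) = 13
V_3→V_4: (-5)(-7) − (-7)(1) = 42
V_4→V_5: (-7)(-7) − (8)(-7) = 105
V_5→V_1: (8)(2) − (-2)(-7) = 2
Σ = 168
Area = |Σ|/2 = 84.
Hole:
Apply the shoelace formula: 2A = Σ (x_i·y_{i+1} − x_{i+1}·y_i), indices taken mod 5.
Cross-terms: -2, -1, -4, 4, 28  ⇒  Σ = 25
Area = |Σ|/2 = 12.5.
Net area = 84 − 12.5 = 71.5.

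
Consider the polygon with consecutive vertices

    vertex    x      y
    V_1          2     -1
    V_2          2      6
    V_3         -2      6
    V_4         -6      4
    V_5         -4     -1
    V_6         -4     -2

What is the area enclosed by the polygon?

50

Apply the surveyor's formula: 2A = Σ (x_i·y_{i+1} − x_{i+1}·y_i), indices taken mod 6.
Σ = (14) + (24) + (28) + (22) + (4) + (8) = 100
Area = |Σ|/2 = 50.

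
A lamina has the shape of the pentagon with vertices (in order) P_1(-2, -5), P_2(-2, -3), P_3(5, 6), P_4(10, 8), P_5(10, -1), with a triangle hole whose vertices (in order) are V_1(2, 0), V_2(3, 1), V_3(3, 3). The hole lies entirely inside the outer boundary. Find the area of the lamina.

Outer boundary:
Σ = (-4) + (3) + (-20) + (-90) + (-52) = -163
Area = |Σ|/2 = 81.5.
Hole:
Apply Gauss's area formula: 2A = Σ (x_i·y_{i+1} − x_{i+1}·y_i), indices taken mod 3.
Σ = (2) + (6) + (-6) = 2
Area = |Σ|/2 = 1.
Net area = 81.5 − 1 = 80.5.

80.5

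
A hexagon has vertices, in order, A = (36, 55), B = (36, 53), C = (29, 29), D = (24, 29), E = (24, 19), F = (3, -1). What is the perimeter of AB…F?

|AB| = √((0)² + (-2)²) = √4 = 2
|BC| = √((-7)² + (-24)²) = √625 = 25
|CD| = √((-5)² + (0)²) = √25 = 5
|DE| = √((0)² + (-10)²) = √100 = 10
|EF| = √((-21)² + (-20)²) = √841 = 29
|FA| = √((33)² + (56)²) = √4225 = 65
Perimeter = 2 + 25 + 5 + 10 + 29 + 65 = 136.

136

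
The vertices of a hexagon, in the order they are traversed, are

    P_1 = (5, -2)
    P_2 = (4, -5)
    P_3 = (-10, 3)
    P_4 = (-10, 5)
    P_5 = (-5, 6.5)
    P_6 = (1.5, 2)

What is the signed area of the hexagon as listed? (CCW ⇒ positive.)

-73.875

Apply the shoelace formula: 2A = Σ (x_i·y_{i+1} − x_{i+1}·y_i), indices taken mod 6.
Cross-terms: -17, -38, -20, -40, -19.75, -13  ⇒  Σ = -147.75
Signed area = Σ/2 = -73.875 (negative ⇒ clockwise traversal).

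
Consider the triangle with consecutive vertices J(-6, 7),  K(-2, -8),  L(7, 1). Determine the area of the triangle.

85.5

Apply Gauss's area formula: 2A = Σ (x_i·y_{i+1} − x_{i+1}·y_i), indices taken mod 3.
J→K: (-6)(-8) − (-2)(7) = 62
K→L: (-2)(1) − (7)(-8) = 54
L→J: (7)(7) − (-6)(1) = 55
Σ = 171
Area = |Σ|/2 = 85.5.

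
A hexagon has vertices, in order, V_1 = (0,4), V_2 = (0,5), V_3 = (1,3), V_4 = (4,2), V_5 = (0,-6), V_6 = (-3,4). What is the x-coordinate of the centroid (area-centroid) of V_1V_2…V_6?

61/207

Apply the surveyor's formula. First the cross-terms c_i = x_i·y_{i+1} − x_{i+1}·y_i:
  0, -5, -10, -24, -18, -12  ⇒  2A = -69, A = -34.5.
Then Σ (x_i + x_{i+1})·c_i = -61, so x̄ = -61 / (6·(-34.5)) = 61/207.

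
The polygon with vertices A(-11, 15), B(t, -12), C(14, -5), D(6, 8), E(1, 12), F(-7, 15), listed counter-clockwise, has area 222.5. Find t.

The doubled signed area Σ (x_i y_{i+1} − x_{i+1} y_i) is linear in t.
With t=0 it equals 665; the coefficient of t is -20 (from the two edges through B).
So -20·t + 665 = 2·222.5 = 445 ⇒ t = 11.

11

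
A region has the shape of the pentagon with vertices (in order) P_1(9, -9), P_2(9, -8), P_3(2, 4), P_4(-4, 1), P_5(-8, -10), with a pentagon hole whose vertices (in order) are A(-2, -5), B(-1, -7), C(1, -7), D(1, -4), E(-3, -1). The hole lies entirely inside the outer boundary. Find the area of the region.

131.5

Outer boundary:
Apply the shoelace formula: 2A = Σ (x_i·y_{i+1} − x_{i+1}·y_i), indices taken mod 5.
P_1→P_2: (9)(-8) − (9)(-9) = 9
P_2→P_3: (9)(4) − (2)(-8) = 52
P_3→P_4: (2)(1) − (-4)(4) = 18
P_4→P_5: (-4)(-10) − (-8)(1) = 48
P_5→P_1: (-8)(-9) − (9)(-10) = 162
Σ = 289
Area = |Σ|/2 = 144.5.
Hole:
Apply the surveyor's formula: 2A = Σ (x_i·y_{i+1} − x_{i+1}·y_i), indices taken mod 5.
Σ = (9) + (14) + (3) + (-13) + (13) = 26
Area = |Σ|/2 = 13.
Net area = 144.5 − 13 = 131.5.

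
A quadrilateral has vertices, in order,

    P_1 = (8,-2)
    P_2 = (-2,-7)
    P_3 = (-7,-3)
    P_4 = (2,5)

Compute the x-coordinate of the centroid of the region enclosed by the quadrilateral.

Apply the surveyor's formula. First the cross-terms c_i = x_i·y_{i+1} − x_{i+1}·y_i:
  -60, -43, -29, -44  ⇒  2A = -176, A = -88.
Then Σ (x_i + x_{i+1})·c_i = -268, so x̄ = -268 / (6·(-88)) = 67/132.

67/132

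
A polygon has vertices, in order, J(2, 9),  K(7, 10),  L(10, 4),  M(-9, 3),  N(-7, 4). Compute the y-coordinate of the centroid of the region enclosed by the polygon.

Apply the shoelace formula. First the cross-terms c_i = x_i·y_{i+1} − x_{i+1}·y_i:
  -43, -72, 66, -15, -71  ⇒  2A = -135, A = -67.5.
Then Σ (y_i + y_{i+1})·c_i = -2391, so ȳ = -2391 / (6·(-67.5)) = 797/135.

797/135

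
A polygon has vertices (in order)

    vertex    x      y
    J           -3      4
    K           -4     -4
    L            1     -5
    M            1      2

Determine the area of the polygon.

Σ = (28) + (24) + (7) + (10) = 69
Area = |Σ|/2 = 34.5.

34.5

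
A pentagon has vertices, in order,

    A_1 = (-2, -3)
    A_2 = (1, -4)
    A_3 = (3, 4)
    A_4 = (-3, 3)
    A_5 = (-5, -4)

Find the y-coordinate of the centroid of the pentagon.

Apply the shoelace (surveyor's) formula. First the cross-terms c_i = x_i·y_{i+1} − x_{i+1}·y_i:
  11, 16, 21, 27, 7  ⇒  2A = 82, A = 41.
Then Σ (y_i + y_{i+1})·c_i = -6, so ȳ = -6 / (6·41) = -1/41.

-1/41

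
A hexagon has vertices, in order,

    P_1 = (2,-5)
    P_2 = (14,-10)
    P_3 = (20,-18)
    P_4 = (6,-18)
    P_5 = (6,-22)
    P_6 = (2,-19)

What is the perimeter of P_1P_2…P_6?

60

|P_1P_2| = √((12)² + (-5)²) = √169 = 13
|P_2P_3| = √((6)² + (-8)²) = √100 = 10
|P_3P_4| = √((-14)² + (0)²) = √196 = 14
|P_4P_5| = √((0)² + (-4)²) = √16 = 4
|P_5P_6| = √((-4)² + (3)²) = √25 = 5
|P_6P_1| = √((0)² + (14)²) = √196 = 14
Perimeter = 13 + 10 + 14 + 4 + 5 + 14 = 60.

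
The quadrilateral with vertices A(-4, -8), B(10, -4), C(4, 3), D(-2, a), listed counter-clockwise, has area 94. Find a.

3

Write out the shoelace sum; only the two edges meeting at D involve a:
2·Area = [(4·a − (-2)·3) + ((-2)·(-8) − (-4)·a)] + 142
       = 8·a + 164 = 188
⇒ a = 3.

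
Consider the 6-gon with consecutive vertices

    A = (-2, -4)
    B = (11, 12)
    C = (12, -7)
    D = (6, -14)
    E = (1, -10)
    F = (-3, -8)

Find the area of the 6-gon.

Σ = (20) + (-221) + (-126) + (-46) + (-38) + (-4) = -415
Area = |Σ|/2 = 207.5.

207.5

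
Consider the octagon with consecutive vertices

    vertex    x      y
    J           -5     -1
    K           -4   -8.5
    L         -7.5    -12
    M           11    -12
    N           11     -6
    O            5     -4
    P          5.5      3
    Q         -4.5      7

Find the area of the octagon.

212.625

Apply Gauss's area formula: 2A = Σ (x_i·y_{i+1} − x_{i+1}·y_i), indices taken mod 8.
Cross-terms: 38.5, -15.75, 222, 66, -14, 37, 52, 39.5  ⇒  Σ = 425.25
Area = |Σ|/2 = 212.625.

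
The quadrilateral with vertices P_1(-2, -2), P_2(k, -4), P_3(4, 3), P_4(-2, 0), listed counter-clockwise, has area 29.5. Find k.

Write out the shoelace sum; only the two edges meeting at P_2 involve k:
2·Area = [((-2)·(-4) − k·(-2)) + (k·3 − 4·(-4))] + 10
       = 5·k + 34 = 59
⇒ k = 5.

5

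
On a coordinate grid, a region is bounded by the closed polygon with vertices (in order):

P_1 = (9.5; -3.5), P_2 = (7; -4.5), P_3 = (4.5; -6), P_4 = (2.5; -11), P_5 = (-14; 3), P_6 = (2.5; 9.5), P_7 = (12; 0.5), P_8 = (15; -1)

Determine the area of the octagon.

Apply the surveyor's formula: 2A = Σ (x_i·y_{i+1} − x_{i+1}·y_i), indices taken mod 8.
Σ = (-18.25) + (-21.75) + (-34.5) + (-146.5) + (-140.5) + (-112.75) + (-19.5) + (-43) = -536.75
Area = |Σ|/2 = 268.375.

268.375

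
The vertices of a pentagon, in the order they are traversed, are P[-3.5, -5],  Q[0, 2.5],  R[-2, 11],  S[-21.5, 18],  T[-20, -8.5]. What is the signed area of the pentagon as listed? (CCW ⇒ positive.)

Σ = (-8.75) + (5) + (200.5) + (542.75) + (70.25) = 809.75
Signed area = Σ/2 = 404.875 (positive ⇒ counter-clockwise traversal).

404.875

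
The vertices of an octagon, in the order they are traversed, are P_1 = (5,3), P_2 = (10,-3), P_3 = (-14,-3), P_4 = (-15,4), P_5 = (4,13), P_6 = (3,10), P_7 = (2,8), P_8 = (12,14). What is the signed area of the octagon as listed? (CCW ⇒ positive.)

Apply the shoelace formula: 2A = Σ (x_i·y_{i+1} − x_{i+1}·y_i), indices taken mod 8.
Σ = (-45) + (-72) + (-101) + (-211) + (1) + (4) + (-68) + (-34) = -526
Signed area = Σ/2 = -263 (negative ⇒ clockwise traversal).

-263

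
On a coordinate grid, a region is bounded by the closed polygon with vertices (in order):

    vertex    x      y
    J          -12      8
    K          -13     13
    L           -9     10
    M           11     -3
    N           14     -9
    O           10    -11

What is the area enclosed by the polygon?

Σ = (-52) + (-13) + (-83) + (-57) + (-64) + (-52) = -321
Area = |Σ|/2 = 160.5.

160.5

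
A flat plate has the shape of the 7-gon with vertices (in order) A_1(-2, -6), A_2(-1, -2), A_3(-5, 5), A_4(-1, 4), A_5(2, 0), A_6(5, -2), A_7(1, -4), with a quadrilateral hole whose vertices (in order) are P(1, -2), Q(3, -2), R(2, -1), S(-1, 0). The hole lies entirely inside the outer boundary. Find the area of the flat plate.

Outer boundary:
Apply Gauss's area formula: 2A = Σ (x_i·y_{i+1} − x_{i+1}·y_i), indices taken mod 7.
Σ = (-2) + (-15) + (-15) + (-8) + (-4) + (-18) + (-14) = -76
Area = |Σ|/2 = 38.
Hole:
Cross-terms: 4, 1, -1, 2  ⇒  Σ = 6
Area = |Σ|/2 = 3.
Net area = 38 − 3 = 35.

35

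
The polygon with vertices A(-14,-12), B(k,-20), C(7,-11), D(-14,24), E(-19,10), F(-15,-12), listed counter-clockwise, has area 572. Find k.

The doubled signed area Σ (x_i y_{i+1} − x_{i+1} y_i) is linear in k.
With k=0 it equals 1140; the coefficient of k is 1 (from the two edges through B).
So 1·k + 1140 = 2·572 = 1144 ⇒ k = 4.

4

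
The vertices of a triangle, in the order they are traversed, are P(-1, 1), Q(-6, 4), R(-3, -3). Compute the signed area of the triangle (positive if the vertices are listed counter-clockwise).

Cross-terms: 2, 30, -6  ⇒  Σ = 26
Signed area = Σ/2 = 13 (positive ⇒ counter-clockwise traversal).

13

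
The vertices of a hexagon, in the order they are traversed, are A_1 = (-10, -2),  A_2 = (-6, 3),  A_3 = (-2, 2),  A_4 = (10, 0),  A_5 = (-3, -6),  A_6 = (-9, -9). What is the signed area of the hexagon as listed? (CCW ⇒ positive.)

Σ = (-42) + (-6) + (-20) + (-60) + (-27) + (-72) = -227
Signed area = Σ/2 = -113.5 (negative ⇒ clockwise traversal).

-113.5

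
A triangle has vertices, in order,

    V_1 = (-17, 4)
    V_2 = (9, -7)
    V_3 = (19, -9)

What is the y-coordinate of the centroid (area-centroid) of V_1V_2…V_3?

Apply the shoelace (surveyor's) formula. First the cross-terms c_i = x_i·y_{i+1} − x_{i+1}·y_i:
  83, 52, -77  ⇒  2A = 58, A = 29.
Then Σ (y_i + y_{i+1})·c_i = -696, so ȳ = -696 / (6·29) = -4.

-4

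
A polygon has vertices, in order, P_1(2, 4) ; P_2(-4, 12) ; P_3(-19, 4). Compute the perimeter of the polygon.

|P_1P_2| = √((-6)² + (8)²) = √100 = 10
|P_2P_3| = √((-15)² + (-8)²) = √289 = 17
|P_3P_1| = √((21)² + (0)²) = √441 = 21
Perimeter = 10 + 17 + 21 = 48.

48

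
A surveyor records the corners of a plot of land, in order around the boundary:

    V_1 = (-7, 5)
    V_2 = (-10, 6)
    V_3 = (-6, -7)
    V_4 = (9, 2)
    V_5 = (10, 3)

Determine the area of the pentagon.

Apply Gauss's area formula: 2A = Σ (x_i·y_{i+1} − x_{i+1}·y_i), indices taken mod 5.
Cross-terms: 8, 106, 51, 7, 71  ⇒  Σ = 243
Area = |Σ|/2 = 121.5.

121.5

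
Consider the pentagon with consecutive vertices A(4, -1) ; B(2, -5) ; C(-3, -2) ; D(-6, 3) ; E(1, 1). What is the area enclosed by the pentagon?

Apply the shoelace formula: 2A = Σ (x_i·y_{i+1} − x_{i+1}·y_i), indices taken mod 5.
Cross-terms: -18, -19, -21, -9, -5  ⇒  Σ = -72
Area = |Σ|/2 = 36.

36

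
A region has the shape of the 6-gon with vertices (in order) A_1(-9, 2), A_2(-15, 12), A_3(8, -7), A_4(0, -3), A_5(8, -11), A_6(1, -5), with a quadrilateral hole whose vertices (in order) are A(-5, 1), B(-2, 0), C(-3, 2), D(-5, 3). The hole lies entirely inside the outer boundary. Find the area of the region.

Outer boundary:
Cross-terms: -78, 9, -24, 24, -29, -43  ⇒  Σ = -141
Area = |Σ|/2 = 70.5.
Hole:
Cross-terms: 2, -4, 1, 10  ⇒  Σ = 9
Area = |Σ|/2 = 4.5.
Net area = 70.5 − 4.5 = 66.

66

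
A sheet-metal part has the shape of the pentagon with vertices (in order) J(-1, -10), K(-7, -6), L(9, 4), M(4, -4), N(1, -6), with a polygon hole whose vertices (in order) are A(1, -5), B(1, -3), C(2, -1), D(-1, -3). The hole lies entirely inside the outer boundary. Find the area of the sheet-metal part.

Outer boundary:
J→K: (-1)(-6) − (-7)(-10) = -64
K→L: (-7)(4) − (9)(-6) = 26
L→M: (9)(-4) − (4)(4) = -52
M→N: (4)(-6) − (1)(-4) = -20
N→J: (1)(-10) − (-1)(-6) = -16
Σ = -126
Area = |Σ|/2 = 63.
Hole:
A→B: (1)(-3) − (1)(-5) = 2
B→C: (1)(-1) − (2)(-3) = 5
C→D: (2)(-3) − (-1)(-1) = -7
D→A: (-1)(-5) − (1)(-3) = 8
Σ = 8
Area = |Σ|/2 = 4.
Net area = 63 − 4 = 59.

59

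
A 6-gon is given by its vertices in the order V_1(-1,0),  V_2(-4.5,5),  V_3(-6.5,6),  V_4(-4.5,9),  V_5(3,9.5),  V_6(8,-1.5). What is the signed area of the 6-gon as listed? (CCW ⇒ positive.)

Apply the shoelace (surveyor's) formula: 2A = Σ (x_i·y_{i+1} − x_{i+1}·y_i), indices taken mod 6.
V_1→V_2: (-1)(5) − (-4.5)(0) = -5
V_2→V_3: (-4.5)(6) − (-6.5)(5) = 5.5
V_3→V_4: (-6.5)(9) − (-4.5)(6) = -31.5
V_4→V_5: (-4.5)(9.5) − (3)(9) = -69.75
V_5→V_6: (3)(-1.5) − (8)(9.5) = -80.5
V_6→V_1: (8)(0) − (-1)(-1.5) = -1.5
Σ = -182.75
Signed area = Σ/2 = -91.375 (negative ⇒ clockwise traversal).

-91.375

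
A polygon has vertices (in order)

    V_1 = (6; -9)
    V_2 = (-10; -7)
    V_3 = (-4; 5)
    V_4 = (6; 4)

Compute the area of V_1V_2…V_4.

167

Cross-terms: -132, -78, -46, -78  ⇒  Σ = -334
Area = |Σ|/2 = 167.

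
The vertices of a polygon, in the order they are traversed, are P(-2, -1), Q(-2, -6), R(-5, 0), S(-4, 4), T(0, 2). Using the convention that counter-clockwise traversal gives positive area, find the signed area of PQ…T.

-22

Σ = (10) + (-30) + (-20) + (-8) + (4) = -44
Signed area = Σ/2 = -22 (negative ⇒ clockwise traversal).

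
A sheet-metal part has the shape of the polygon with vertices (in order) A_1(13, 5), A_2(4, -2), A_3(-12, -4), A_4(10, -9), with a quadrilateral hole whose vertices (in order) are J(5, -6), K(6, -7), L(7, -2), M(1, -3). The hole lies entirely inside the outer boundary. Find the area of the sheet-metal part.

100.5

Outer boundary:
Apply the surveyor's formula: 2A = Σ (x_i·y_{i+1} − x_{i+1}·y_i), indices taken mod 4.
Σ = (-46) + (-40) + (148) + (167) = 229
Area = |Σ|/2 = 114.5.
Hole:
Apply the surveyor's formula: 2A = Σ (x_i·y_{i+1} − x_{i+1}·y_i), indices taken mod 4.
J→K: (5)(-7) − (6)(-6) = 1
K→L: (6)(-2) − (7)(-7) = 37
L→M: (7)(-3) − (1)(-2) = -19
M→J: (1)(-6) − (5)(-3) = 9
Σ = 28
Area = |Σ|/2 = 14.
Net area = 114.5 − 14 = 100.5.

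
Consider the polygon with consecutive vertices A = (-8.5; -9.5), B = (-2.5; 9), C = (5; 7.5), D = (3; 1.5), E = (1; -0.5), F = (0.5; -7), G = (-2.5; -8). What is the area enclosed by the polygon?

127.25

Apply the surveyor's formula: 2A = Σ (x_i·y_{i+1} − x_{i+1}·y_i), indices taken mod 7.
Cross-terms: -100.25, -63.75, -15, -3, -6.75, -21.5, -44.25  ⇒  Σ = -254.5
Area = |Σ|/2 = 127.25.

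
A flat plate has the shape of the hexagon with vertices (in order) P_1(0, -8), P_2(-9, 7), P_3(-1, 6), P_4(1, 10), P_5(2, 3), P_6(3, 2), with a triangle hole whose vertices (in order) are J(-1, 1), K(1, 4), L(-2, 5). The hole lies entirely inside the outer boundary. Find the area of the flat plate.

85

Outer boundary:
P_1→P_2: (0)(7) − (-9)(-8) = -72
P_2→P_3: (-9)(6) − (-1)(7) = -47
P_3→P_4: (-1)(10) − (1)(6) = -16
P_4→P_5: (1)(3) − (2)(10) = -17
P_5→P_6: (2)(2) − (3)(3) = -5
P_6→P_1: (3)(-8) − (0)(2) = -24
Σ = -181
Area = |Σ|/2 = 90.5.
Hole:
Apply the shoelace (surveyor's) formula: 2A = Σ (x_i·y_{i+1} − x_{i+1}·y_i), indices taken mod 3.
Σ = (-5) + (13) + (3) = 11
Area = |Σ|/2 = 5.5.
Net area = 90.5 − 5.5 = 85.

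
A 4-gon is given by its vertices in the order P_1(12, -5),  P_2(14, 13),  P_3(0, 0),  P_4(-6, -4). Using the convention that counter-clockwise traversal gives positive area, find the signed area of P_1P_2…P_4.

152

Apply the shoelace (surveyor's) formula: 2A = Σ (x_i·y_{i+1} − x_{i+1}·y_i), indices taken mod 4.
Cross-terms: 226, 0, 0, 78  ⇒  Σ = 304
Signed area = Σ/2 = 152 (positive ⇒ counter-clockwise traversal).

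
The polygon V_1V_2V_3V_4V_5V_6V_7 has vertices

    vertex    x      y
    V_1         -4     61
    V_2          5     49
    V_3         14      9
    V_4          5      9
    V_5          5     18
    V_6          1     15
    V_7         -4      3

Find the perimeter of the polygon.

|V_1V_2| = √((9)² + (-12)²) = √225 = 15
|V_2V_3| = √((9)² + (-40)²) = √1681 = 41
|V_3V_4| = √((-9)² + (0)²) = √81 = 9
|V_4V_5| = √((0)² + (9)²) = √81 = 9
|V_5V_6| = √((-4)² + (-3)²) = √25 = 5
|V_6V_7| = √((-5)² + (-12)²) = √169 = 13
|V_7V_1| = √((0)² + (58)²) = √3364 = 58
Perimeter = 15 + 41 + 9 + 9 + 5 + 13 + 58 = 150.

150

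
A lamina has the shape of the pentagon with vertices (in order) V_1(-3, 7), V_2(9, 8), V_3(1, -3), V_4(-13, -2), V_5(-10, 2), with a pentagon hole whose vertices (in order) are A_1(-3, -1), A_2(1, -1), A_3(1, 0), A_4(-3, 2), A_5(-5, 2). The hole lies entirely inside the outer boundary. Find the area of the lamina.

125.5

Outer boundary:
Cross-terms: -87, -35, -41, -46, -64  ⇒  Σ = -273
Area = |Σ|/2 = 136.5.
Hole:
Cross-terms: 4, 1, 2, 4, 11  ⇒  Σ = 22
Area = |Σ|/2 = 11.
Net area = 136.5 − 11 = 125.5.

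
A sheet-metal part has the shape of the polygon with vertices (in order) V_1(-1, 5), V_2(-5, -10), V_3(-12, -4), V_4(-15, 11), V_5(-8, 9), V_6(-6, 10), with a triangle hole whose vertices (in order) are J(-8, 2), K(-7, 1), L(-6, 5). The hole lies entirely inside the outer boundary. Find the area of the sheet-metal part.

172.5

Outer boundary:
Apply the surveyor's formula: 2A = Σ (x_i·y_{i+1} − x_{i+1}·y_i), indices taken mod 6.
Σ = (35) + (-100) + (-192) + (-47) + (-26) + (-20) = -350
Area = |Σ|/2 = 175.
Hole:
Apply the shoelace (surveyor's) formula: 2A = Σ (x_i·y_{i+1} − x_{i+1}·y_i), indices taken mod 3.
Σ = (6) + (-29) + (28) = 5
Area = |Σ|/2 = 2.5.
Net area = 175 − 2.5 = 172.5.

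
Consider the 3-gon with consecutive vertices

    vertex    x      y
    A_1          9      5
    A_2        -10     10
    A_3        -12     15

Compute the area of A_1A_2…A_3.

42.5

Apply the shoelace (surveyor's) formula: 2A = Σ (x_i·y_{i+1} − x_{i+1}·y_i), indices taken mod 3.
Cross-terms: 140, -30, -195  ⇒  Σ = -85
Area = |Σ|/2 = 42.5.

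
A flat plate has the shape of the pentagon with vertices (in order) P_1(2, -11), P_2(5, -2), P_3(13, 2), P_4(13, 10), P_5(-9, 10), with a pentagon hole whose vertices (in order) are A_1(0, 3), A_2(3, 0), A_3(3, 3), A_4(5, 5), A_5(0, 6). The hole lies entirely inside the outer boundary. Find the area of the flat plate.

Outer boundary:
Σ = (51) + (36) + (104) + (220) + (79) = 490
Area = |Σ|/2 = 245.
Hole:
Cross-terms: -9, 9, 0, 30, 0  ⇒  Σ = 30
Area = |Σ|/2 = 15.
Net area = 245 − 15 = 230.

230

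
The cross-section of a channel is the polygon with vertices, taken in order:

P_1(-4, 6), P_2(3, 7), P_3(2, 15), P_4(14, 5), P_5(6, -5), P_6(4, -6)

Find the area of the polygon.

165.5

Apply the surveyor's formula: 2A = Σ (x_i·y_{i+1} − x_{i+1}·y_i), indices taken mod 6.
Cross-terms: -46, 31, -200, -100, -16, 0  ⇒  Σ = -331
Area = |Σ|/2 = 165.5.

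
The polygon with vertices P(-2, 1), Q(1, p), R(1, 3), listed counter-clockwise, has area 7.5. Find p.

-2

The doubled signed area Σ (x_i y_{i+1} − x_{i+1} y_i) is linear in p.
With p=0 it equals 9; the coefficient of p is -3 (from the two edges through Q).
So -3·p + 9 = 2·7.5 = 15 ⇒ p = -2.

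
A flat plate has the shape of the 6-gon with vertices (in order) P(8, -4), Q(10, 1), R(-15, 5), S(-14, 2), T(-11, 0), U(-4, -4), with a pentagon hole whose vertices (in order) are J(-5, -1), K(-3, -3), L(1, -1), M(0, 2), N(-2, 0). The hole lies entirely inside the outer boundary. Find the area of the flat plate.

Outer boundary:
Σ = (48) + (65) + (40) + (22) + (44) + (48) = 267
Area = |Σ|/2 = 133.5.
Hole:
Σ = (12) + (6) + (2) + (4) + (2) = 26
Area = |Σ|/2 = 13.
Net area = 133.5 − 13 = 120.5.

120.5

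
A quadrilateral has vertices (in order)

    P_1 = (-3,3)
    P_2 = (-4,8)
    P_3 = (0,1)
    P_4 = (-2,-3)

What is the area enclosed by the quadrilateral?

Apply Gauss's area formula: 2A = Σ (x_i·y_{i+1} − x_{i+1}·y_i), indices taken mod 4.
Cross-terms: -12, -4, 2, -15  ⇒  Σ = -29
Area = |Σ|/2 = 14.5.

14.5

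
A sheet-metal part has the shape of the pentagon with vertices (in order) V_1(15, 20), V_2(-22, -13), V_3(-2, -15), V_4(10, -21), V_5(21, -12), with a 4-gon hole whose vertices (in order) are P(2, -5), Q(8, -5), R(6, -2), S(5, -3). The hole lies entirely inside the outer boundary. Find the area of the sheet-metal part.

822.5

Outer boundary:
Σ = (245) + (304) + (192) + (321) + (600) = 1662
Area = |Σ|/2 = 831.
Hole:
Apply the shoelace (surveyor's) formula: 2A = Σ (x_i·y_{i+1} − x_{i+1}·y_i), indices taken mod 4.
P→Q: (2)(-5) − (8)(-5) = 30
Q→R: (8)(-2) − (6)(-5) = 14
R→S: (6)(-3) − (5)(-2) = -8
S→P: (5)(-5) − (2)(-3) = -19
Σ = 17
Area = |Σ|/2 = 8.5.
Net area = 831 − 8.5 = 822.5.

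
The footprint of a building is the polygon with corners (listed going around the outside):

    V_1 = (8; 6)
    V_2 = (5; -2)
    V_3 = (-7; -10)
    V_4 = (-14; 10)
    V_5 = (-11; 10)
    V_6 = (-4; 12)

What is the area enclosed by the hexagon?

Apply the shoelace (surveyor's) formula: 2A = Σ (x_i·y_{i+1} − x_{i+1}·y_i), indices taken mod 6.
Σ = (-46) + (-64) + (-210) + (-30) + (-92) + (-120) = -562
Area = |Σ|/2 = 281.

281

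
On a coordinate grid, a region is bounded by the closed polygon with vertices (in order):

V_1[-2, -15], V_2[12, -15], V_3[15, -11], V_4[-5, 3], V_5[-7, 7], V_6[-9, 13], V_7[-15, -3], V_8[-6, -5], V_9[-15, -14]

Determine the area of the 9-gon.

Apply Gauss's area formula: 2A = Σ (x_i·y_{i+1} − x_{i+1}·y_i), indices taken mod 9.
Σ = (210) + (93) + (-10) + (-14) + (-28) + (222) + (57) + (9) + (197) = 736
Area = |Σ|/2 = 368.

368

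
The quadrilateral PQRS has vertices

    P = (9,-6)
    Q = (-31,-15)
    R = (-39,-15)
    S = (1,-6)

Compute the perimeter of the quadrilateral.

|PQ| = √((-40)² + (-9)²) = √1681 = 41
|QR| = √((-8)² + (0)²) = √64 = 8
|RS| = √((40)² + (9)²) = √1681 = 41
|SP| = √((8)² + (0)²) = √64 = 8
Perimeter = 41 + 8 + 41 + 8 = 98.

98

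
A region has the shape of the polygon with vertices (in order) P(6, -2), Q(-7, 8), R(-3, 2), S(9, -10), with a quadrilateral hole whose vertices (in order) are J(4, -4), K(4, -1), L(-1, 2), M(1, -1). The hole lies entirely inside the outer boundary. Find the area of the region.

Outer boundary:
Apply the surveyor's formula: 2A = Σ (x_i·y_{i+1} − x_{i+1}·y_i), indices taken mod 4.
Cross-terms: 34, 10, 12, 42  ⇒  Σ = 98
Area = |Σ|/2 = 49.
Hole:
Apply the shoelace formula: 2A = Σ (x_i·y_{i+1} − x_{i+1}·y_i), indices taken mod 4.
J→K: (4)(-1) − (4)(-4) = 12
K→L: (4)(2) − (-1)(-1) = 7
L→M: (-1)(-1) − (1)(2) = -1
M→J: (1)(-4) − (4)(-1) = 0
Σ = 18
Area = |Σ|/2 = 9.
Net area = 49 − 9 = 40.

40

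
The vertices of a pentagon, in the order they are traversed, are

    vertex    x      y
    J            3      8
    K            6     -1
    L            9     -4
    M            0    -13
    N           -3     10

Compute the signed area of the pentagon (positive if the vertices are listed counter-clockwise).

-138

Apply the surveyor's formula: 2A = Σ (x_i·y_{i+1} − x_{i+1}·y_i), indices taken mod 5.
Σ = (-51) + (-15) + (-117) + (-39) + (-54) = -276
Signed area = Σ/2 = -138 (negative ⇒ clockwise traversal).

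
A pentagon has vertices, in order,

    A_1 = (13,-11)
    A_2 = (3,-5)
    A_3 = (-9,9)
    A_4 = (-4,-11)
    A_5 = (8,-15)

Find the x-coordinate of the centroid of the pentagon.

2/3

Apply the surveyor's formula. First the cross-terms c_i = x_i·y_{i+1} − x_{i+1}·y_i:
  -32, -18, 135, 148, 107  ⇒  2A = 340, A = 170.
Then Σ (x_i + x_{i+1})·c_i = 680, so x̄ = 680 / (6·170) = 2/3.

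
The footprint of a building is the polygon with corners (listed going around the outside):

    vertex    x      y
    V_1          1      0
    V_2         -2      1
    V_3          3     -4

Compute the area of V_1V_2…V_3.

Cross-terms: 1, 5, 4  ⇒  Σ = 10
Area = |Σ|/2 = 5.

5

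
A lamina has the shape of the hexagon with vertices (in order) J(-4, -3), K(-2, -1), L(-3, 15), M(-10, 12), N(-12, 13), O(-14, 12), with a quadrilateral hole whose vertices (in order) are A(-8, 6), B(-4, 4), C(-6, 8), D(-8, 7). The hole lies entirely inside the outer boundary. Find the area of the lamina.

Outer boundary:
Apply the shoelace (surveyor's) formula: 2A = Σ (x_i·y_{i+1} − x_{i+1}·y_i), indices taken mod 6.
Cross-terms: -2, -33, 114, 14, 38, 90  ⇒  Σ = 221
Area = |Σ|/2 = 110.5.
Hole:
Apply Gauss's area formula: 2A = Σ (x_i·y_{i+1} − x_{i+1}·y_i), indices taken mod 4.
Cross-terms: -8, -8, 22, 8  ⇒  Σ = 14
Area = |Σ|/2 = 7.
Net area = 110.5 − 7 = 103.5.

103.5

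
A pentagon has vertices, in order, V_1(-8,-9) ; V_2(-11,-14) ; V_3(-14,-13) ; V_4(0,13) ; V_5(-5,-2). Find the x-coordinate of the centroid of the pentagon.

Apply Gauss's area formula. First the cross-terms c_i = x_i·y_{i+1} − x_{i+1}·y_i:
  13, -53, -182, 65, 29  ⇒  2A = -128, A = -64.
Then Σ (x_i + x_{i+1})·c_i = 2924, so x̄ = 2924 / (6·(-64)) = -731/96.

-731/96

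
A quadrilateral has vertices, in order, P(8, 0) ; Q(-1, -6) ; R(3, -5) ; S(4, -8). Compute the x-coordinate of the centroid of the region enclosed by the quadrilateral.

30/7

Apply the surveyor's formula. First the cross-terms c_i = x_i·y_{i+1} − x_{i+1}·y_i:
  -48, 23, -4, 64  ⇒  2A = 35, A = 17.5.
Then Σ (x_i + x_{i+1})·c_i = 450, so x̄ = 450 / (6·17.5) = 30/7.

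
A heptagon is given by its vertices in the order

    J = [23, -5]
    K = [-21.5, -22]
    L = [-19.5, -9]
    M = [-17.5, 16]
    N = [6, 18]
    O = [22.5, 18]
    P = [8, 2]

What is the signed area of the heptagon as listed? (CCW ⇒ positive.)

-1105.75

Σ = (-613.5) + (-235.5) + (-469.5) + (-411) + (-297) + (-99) + (-86) = -2211.5
Signed area = Σ/2 = -1105.75 (negative ⇒ clockwise traversal).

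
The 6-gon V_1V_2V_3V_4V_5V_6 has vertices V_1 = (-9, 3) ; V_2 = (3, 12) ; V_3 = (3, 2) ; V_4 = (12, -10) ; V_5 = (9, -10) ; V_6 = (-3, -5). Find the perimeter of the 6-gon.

|V_1V_2| = √((12)² + (9)²) = √225 = 15
|V_2V_3| = √((0)² + (-10)²) = √100 = 10
|V_3V_4| = √((9)² + (-12)²) = √225 = 15
|V_4V_5| = √((-3)² + (0)²) = √9 = 3
|V_5V_6| = √((-12)² + (5)²) = √169 = 13
|V_6V_1| = √((-6)² + (8)²) = √100 = 10
Perimeter = 15 + 10 + 15 + 3 + 13 + 10 = 66.

66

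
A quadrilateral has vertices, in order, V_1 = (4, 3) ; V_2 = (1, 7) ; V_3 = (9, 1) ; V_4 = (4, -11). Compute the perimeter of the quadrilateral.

|V_1V_2| = √((-3)² + (4)²) = √25 = 5
|V_2V_3| = √((8)² + (-6)²) = √100 = 10
|V_3V_4| = √((-5)² + (-12)²) = √169 = 13
|V_4V_1| = √((0)² + (14)²) = √196 = 14
Perimeter = 5 + 10 + 13 + 14 = 42.

42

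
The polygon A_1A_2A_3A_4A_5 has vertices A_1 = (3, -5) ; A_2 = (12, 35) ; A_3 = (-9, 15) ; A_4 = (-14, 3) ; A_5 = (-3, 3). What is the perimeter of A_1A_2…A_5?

104

|A_1A_2| = √((9)² + (40)²) = √1681 = 41
|A_2A_3| = √((-21)² + (-20)²) = √841 = 29
|A_3A_4| = √((-5)² + (-12)²) = √169 = 13
|A_4A_5| = √((11)² + (0)²) = √121 = 11
|A_5A_1| = √((6)² + (-8)²) = √100 = 10
Perimeter = 41 + 29 + 13 + 11 + 10 = 104.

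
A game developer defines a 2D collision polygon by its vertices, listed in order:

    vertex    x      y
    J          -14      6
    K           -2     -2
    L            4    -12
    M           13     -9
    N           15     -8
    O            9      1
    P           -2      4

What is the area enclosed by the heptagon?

196

Apply the shoelace formula: 2A = Σ (x_i·y_{i+1} − x_{i+1}·y_i), indices taken mod 7.
J→K: (-14)(-2) − (-2)(6) = 40
K→L: (-2)(-12) − (4)(-2) = 32
L→M: (4)(-9) − (13)(-12) = 120
M→N: (13)(-8) − (15)(-9) = 31
N→O: (15)(1) − (9)(-8) = 87
O→P: (9)(4) − (-2)(1) = 38
P→J: (-2)(6) − (-14)(4) = 44
Σ = 392
Area = |Σ|/2 = 196.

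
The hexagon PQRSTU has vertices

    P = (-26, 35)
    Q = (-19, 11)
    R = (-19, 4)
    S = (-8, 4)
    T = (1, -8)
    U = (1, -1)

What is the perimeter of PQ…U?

110

|PQ| = √((7)² + (-24)²) = √625 = 25
|QR| = √((0)² + (-7)²) = √49 = 7
|RS| = √((11)² + (0)²) = √121 = 11
|ST| = √((9)² + (-12)²) = √225 = 15
|TU| = √((0)² + (7)²) = √49 = 7
|UP| = √((-27)² + (36)²) = √2025 = 45
Perimeter = 25 + 7 + 11 + 15 + 7 + 45 = 110.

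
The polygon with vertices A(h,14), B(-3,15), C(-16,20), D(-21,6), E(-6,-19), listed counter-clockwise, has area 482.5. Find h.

2

The doubled signed area Σ (x_i y_{i+1} − x_{i+1} y_i) is linear in h.
With h=0 it equals 897; the coefficient of h is 34 (from the two edges through A).
So 34·h + 897 = 2·482.5 = 965 ⇒ h = 2.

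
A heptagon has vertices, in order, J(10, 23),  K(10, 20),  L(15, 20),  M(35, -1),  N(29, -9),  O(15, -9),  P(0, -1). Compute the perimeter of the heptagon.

104

|JK| = √((0)² + (-3)²) = √9 = 3
|KL| = √((5)² + (0)²) = √25 = 5
|LM| = √((20)² + (-21)²) = √841 = 29
|MN| = √((-6)² + (-8)²) = √100 = 10
|NO| = √((-14)² + (0)²) = √196 = 14
|OP| = √((-15)² + (8)²) = √289 = 17
|PJ| = √((10)² + (24)²) = √676 = 26
Perimeter = 3 + 5 + 29 + 10 + 14 + 17 + 26 = 104.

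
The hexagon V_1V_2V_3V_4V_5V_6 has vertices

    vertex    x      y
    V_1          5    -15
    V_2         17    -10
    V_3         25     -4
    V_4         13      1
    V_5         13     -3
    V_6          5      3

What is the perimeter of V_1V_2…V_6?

|V_1V_2| = √((12)² + (5)²) = √169 = 13
|V_2V_3| = √((8)² + (6)²) = √100 = 10
|V_3V_4| = √((-12)² + (5)²) = √169 = 13
|V_4V_5| = √((0)² + (-4)²) = √16 = 4
|V_5V_6| = √((-8)² + (6)²) = √100 = 10
|V_6V_1| = √((0)² + (-18)²) = √324 = 18
Perimeter = 13 + 10 + 13 + 4 + 10 + 18 = 68.

68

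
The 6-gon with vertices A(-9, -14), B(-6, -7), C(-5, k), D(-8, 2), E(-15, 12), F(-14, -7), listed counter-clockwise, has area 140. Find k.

3

The doubled signed area Σ (x_i y_{i+1} − x_{i+1} y_i) is linear in k.
With k=0 it equals 274; the coefficient of k is 2 (from the two edges through C).
So 2·k + 274 = 2·140 = 280 ⇒ k = 3.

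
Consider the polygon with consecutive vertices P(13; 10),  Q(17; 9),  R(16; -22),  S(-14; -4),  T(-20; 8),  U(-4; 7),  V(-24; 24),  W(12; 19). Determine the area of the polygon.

Apply the shoelace (surveyor's) formula: 2A = Σ (x_i·y_{i+1} − x_{i+1}·y_i), indices taken mod 8.
P→Q: (13)(9) − (17)(10) = -53
Q→R: (17)(-22) − (16)(9) = -518
R→S: (16)(-4) − (-14)(-22) = -372
S→T: (-14)(8) − (-20)(-4) = -192
T→U: (-20)(7) − (-4)(8) = -108
U→V: (-4)(24) − (-24)(7) = 72
V→W: (-24)(19) − (12)(24) = -744
W→P: (12)(10) − (13)(19) = -127
Σ = -2042
Area = |Σ|/2 = 1021.

1021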